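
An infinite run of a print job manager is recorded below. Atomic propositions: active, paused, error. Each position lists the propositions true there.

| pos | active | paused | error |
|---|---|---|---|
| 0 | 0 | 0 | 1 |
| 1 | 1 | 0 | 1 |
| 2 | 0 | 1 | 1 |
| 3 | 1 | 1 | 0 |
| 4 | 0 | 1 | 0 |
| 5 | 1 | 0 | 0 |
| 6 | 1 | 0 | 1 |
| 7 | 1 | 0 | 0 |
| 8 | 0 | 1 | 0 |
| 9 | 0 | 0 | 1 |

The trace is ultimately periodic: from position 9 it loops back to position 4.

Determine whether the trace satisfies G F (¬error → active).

F (¬error → active) holds at every position 0..9, and those are all positions ever visited, so G F (¬error → active) holds.

Yes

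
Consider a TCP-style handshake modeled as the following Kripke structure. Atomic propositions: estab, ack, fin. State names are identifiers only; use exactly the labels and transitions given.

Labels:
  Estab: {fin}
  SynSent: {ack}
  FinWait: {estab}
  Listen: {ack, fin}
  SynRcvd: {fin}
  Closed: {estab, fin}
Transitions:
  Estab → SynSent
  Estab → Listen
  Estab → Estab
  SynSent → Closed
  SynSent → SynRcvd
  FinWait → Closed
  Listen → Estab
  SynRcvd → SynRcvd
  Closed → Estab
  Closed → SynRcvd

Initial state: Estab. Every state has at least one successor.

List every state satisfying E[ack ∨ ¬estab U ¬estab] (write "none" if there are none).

States satisfying ack ∨ ¬estab: {Estab, SynSent, Listen, SynRcvd}.
States satisfying ¬estab: {Estab, SynSent, Listen, SynRcvd}.
States satisfying E[ack ∨ ¬estab U ¬estab]: {Estab, SynSent, Listen, SynRcvd}.

{Estab, SynSent, Listen, SynRcvd}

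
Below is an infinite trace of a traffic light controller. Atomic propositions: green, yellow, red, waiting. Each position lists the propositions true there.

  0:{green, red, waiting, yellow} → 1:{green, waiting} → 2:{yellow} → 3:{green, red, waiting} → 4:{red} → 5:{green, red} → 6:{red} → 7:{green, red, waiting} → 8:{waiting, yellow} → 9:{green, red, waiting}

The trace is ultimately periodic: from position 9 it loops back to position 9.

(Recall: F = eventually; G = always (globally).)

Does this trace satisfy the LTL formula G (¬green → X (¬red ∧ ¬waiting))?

¬green → X (¬red ∧ ¬waiting) must hold at every position from 0 onward. It fails at position 2, so G (¬green → X (¬red ∧ ¬waiting)) is false.
Positions where ¬green holds: 2, 4, 6, 8.
Check X (¬red ∧ ¬waiting) at each: 2→fails, 4→fails, 6→fails, 8→fails.

No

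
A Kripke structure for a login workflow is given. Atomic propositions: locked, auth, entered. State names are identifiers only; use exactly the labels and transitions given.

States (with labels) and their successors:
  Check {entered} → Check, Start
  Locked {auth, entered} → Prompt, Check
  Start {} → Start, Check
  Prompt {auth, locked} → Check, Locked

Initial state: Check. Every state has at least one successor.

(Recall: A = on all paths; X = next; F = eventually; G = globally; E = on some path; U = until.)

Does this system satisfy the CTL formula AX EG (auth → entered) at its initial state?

Holds

States satisfying EG (auth → entered): {Check, Locked, Start}.
States satisfying AX EG (auth → entered): {Check, Start, Prompt}.
Check ∈ Sat(AX EG (auth → entered)).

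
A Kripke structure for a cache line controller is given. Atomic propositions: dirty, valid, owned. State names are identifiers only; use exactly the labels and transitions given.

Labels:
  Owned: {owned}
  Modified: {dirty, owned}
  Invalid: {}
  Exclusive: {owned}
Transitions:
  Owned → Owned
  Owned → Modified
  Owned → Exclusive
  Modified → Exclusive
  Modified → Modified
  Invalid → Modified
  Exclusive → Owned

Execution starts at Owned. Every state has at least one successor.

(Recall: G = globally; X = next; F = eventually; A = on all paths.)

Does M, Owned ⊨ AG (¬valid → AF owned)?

Holds

States satisfying ¬valid → AF owned: {Owned, Modified, Invalid, Exclusive}.
States satisfying AG (¬valid → AF owned): {Owned, Modified, Invalid, Exclusive}.
Every state reachable from Owned satisfies ¬valid → AF owned.
Owned ∈ Sat(AG (¬valid → AF owned)).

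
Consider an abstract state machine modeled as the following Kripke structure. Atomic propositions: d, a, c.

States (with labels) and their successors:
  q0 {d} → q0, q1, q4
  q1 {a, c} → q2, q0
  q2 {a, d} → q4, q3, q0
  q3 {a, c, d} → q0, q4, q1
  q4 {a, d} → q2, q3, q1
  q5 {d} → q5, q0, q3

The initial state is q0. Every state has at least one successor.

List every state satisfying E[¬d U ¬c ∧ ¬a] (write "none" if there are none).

{q0, q1, q5}

States satisfying ¬d: {q1}.
States satisfying ¬c ∧ ¬a: {q0, q5}.
States satisfying E[¬d U ¬c ∧ ¬a]: {q0, q1, q5}.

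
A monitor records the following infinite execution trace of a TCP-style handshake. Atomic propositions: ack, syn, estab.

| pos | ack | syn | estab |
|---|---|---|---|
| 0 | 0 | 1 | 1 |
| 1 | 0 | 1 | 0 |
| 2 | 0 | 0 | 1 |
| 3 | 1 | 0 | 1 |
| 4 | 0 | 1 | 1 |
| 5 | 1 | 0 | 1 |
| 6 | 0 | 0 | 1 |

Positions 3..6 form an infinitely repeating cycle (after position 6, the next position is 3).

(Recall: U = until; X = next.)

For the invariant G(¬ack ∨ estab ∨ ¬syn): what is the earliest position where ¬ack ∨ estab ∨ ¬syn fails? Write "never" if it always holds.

never

¬ack ∨ estab ∨ ¬syn holds at every position 0..6, and those are all the positions the trace ever visits, so the invariant G(¬ack ∨ estab ∨ ¬syn) is never violated.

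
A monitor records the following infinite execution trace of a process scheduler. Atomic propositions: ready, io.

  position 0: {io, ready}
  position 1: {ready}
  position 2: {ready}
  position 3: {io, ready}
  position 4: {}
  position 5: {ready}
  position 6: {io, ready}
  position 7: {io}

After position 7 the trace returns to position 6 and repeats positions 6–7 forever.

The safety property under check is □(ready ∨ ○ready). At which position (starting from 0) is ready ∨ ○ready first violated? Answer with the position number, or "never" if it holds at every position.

never

ready ∨ ○ready holds at every position 0..7, and those are all the positions the trace ever visits, so the invariant □(ready ∨ ○ready) is never violated.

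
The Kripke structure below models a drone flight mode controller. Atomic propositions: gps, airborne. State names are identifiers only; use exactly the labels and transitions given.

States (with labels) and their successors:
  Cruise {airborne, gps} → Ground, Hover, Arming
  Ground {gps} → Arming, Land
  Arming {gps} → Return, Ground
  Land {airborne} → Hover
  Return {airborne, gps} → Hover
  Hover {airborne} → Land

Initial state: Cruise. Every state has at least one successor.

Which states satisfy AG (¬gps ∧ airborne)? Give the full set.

{Land, Hover}

States satisfying ¬gps ∧ airborne: {Land, Hover}.
States satisfying AG (¬gps ∧ airborne): {Land, Hover}.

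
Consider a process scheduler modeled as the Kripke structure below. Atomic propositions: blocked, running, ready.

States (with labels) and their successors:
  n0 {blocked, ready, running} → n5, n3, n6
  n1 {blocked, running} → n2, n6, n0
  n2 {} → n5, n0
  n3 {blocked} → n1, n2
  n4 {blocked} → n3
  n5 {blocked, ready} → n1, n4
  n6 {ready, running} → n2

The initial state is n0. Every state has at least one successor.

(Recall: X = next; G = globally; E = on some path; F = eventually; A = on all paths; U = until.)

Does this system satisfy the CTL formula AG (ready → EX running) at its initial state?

Does not hold

States satisfying ready → EX running: {n0, n1, n2, n3, n4, n5}.
States satisfying AG (ready → EX running): ∅.
n6 is reachable from n0 and violates ready → EX running, so AG fails at n0.
n0 ∉ Sat(AG (ready → EX running)).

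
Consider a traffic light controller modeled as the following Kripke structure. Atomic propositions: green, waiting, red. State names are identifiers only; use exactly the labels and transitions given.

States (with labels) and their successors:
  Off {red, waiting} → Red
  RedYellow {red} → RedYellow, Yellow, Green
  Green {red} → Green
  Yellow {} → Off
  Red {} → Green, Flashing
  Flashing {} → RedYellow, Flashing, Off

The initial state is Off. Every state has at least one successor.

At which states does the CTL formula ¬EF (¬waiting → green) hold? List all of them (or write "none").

{Green}

States satisfying ¬waiting → green: {Off}.
States satisfying EF (¬waiting → green): {Off, RedYellow, Yellow, Red, Flashing}.
States satisfying ¬EF (¬waiting → green): {Green}.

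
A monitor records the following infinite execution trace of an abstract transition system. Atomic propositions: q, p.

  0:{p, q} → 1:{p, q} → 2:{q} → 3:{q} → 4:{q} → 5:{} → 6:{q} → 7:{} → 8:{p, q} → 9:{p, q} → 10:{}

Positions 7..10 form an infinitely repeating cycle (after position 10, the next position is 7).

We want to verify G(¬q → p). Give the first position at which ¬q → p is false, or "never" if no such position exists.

Check ¬q → p at each position in order: 0 ✓, 1 ✓, 2 ✓, 3 ✓, 4 ✓.
At position 5 the labels are {}, so ¬q → p is false there. This is the first violation.

5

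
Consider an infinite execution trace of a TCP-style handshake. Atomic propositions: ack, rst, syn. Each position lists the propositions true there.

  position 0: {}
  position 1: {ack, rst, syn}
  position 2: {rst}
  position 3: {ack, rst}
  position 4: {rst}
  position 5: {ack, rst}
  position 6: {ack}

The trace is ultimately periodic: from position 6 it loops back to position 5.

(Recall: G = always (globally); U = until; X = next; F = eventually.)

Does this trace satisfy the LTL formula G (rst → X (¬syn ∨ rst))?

rst → X (¬syn ∨ rst) holds at every position 0..6, and those are all positions ever visited, so G (rst → X (¬syn ∨ rst)) holds.
Positions where rst holds: 1, 2, 3, 4, 5.
Check X (¬syn ∨ rst) at each: 1→ok, 2→ok, 3→ok, 4→ok, 5→ok.

Holds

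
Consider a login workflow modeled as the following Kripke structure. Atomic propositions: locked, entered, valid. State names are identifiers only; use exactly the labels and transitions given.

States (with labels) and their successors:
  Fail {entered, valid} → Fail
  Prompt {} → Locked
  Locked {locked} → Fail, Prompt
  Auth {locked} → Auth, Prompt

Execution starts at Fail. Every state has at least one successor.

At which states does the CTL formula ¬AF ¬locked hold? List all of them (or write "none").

States satisfying ¬locked: {Fail, Prompt}.
States satisfying AF ¬locked: {Fail, Prompt, Locked}.
States satisfying ¬AF ¬locked: {Auth}.

{Auth}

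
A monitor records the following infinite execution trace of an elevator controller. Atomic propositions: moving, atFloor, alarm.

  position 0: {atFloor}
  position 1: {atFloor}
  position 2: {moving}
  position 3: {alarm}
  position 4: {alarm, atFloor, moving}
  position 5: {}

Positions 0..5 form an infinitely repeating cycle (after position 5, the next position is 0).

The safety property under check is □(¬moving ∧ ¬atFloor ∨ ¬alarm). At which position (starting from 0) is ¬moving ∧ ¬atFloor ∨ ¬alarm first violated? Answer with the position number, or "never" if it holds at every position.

4

Check ¬moving ∧ ¬atFloor ∨ ¬alarm at each position in order: 0 ✓, 1 ✓, 2 ✓, 3 ✓.
At position 4 the labels are {alarm, atFloor, moving}, so ¬moving ∧ ¬atFloor ∨ ¬alarm is false there. This is the first violation.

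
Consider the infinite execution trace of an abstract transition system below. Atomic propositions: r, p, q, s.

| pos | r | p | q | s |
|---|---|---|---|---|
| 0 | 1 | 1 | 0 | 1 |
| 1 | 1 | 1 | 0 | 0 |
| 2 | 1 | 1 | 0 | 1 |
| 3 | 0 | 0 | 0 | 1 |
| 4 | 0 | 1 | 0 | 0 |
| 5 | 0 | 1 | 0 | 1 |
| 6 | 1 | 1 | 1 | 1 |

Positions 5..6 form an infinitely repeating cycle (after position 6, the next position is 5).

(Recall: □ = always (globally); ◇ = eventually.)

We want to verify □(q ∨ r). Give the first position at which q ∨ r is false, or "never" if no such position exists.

Check q ∨ r at each position in order: 0 ✓, 1 ✓, 2 ✓.
At position 3 the labels are {s}, so q ∨ r is false there. This is the first violation.

3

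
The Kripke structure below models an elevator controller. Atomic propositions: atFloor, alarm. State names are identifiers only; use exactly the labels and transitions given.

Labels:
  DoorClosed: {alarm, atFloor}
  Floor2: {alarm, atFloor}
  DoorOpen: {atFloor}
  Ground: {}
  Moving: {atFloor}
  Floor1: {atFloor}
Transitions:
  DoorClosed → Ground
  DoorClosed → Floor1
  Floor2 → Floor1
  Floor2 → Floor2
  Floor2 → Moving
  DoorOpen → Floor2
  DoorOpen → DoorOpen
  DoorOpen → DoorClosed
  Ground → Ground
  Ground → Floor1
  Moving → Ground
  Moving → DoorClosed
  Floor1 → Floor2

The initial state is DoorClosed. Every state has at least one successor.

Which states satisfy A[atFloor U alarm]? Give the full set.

States satisfying atFloor: {DoorClosed, Floor2, DoorOpen, Moving, Floor1}.
States satisfying alarm: {DoorClosed, Floor2}.
States satisfying A[atFloor U alarm]: {DoorClosed, Floor2, Floor1}.

{DoorClosed, Floor2, Floor1}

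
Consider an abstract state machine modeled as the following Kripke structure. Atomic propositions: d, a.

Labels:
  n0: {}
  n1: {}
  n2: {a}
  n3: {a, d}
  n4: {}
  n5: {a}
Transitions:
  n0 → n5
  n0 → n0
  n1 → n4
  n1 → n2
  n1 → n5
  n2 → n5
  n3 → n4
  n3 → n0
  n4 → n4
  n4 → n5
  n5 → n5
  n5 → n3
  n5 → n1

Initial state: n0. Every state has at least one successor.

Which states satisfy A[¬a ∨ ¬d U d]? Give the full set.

{n3}

States satisfying ¬a ∨ ¬d: {n0, n1, n2, n4, n5}.
States satisfying d: {n3}.
States satisfying A[¬a ∨ ¬d U d]: {n3}.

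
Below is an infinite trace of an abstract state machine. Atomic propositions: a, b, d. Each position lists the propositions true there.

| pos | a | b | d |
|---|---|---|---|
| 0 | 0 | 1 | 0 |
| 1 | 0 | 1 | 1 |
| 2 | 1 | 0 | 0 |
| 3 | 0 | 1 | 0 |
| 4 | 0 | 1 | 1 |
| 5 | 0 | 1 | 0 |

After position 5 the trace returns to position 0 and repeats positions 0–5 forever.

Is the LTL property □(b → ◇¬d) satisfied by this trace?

b → ◇¬d holds at every position 0..5, and those are all positions ever visited, so □(b → ◇¬d) holds.
Positions where b holds: 0, 1, 3, 4, 5.
Check ◇¬d at each: 0→ok, 1→ok, 3→ok, 4→ok, 5→ok.

Satisfied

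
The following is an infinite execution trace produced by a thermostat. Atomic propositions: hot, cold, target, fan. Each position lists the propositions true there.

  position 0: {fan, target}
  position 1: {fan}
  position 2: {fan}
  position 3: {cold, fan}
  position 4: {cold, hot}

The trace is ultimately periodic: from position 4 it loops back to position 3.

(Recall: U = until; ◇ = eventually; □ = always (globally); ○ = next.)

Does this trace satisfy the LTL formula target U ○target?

Walking from position 0: at position 1, ○target has not yet held and target fails, so target U ○target is false.

Violated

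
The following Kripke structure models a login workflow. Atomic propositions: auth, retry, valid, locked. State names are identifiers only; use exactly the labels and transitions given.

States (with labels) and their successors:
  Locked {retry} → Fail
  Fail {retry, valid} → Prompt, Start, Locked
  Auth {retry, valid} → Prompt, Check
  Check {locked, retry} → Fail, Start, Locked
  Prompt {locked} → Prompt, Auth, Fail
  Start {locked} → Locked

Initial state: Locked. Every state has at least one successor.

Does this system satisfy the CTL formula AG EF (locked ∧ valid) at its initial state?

Does not hold

States satisfying EF (locked ∧ valid): ∅.
States satisfying AG EF (locked ∧ valid): ∅.
Auth is reachable from Locked and violates EF (locked ∧ valid), so AG fails at Locked.
Locked ∉ Sat(AG EF (locked ∧ valid)).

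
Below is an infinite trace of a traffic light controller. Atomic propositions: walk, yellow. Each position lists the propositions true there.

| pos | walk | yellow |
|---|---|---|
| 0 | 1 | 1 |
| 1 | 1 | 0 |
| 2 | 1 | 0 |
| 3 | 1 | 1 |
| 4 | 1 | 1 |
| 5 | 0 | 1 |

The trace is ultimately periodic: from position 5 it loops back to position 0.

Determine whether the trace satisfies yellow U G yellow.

Violated

Walking from position 0: at position 1, G yellow has not yet held and yellow fails, so yellow U G yellow is false.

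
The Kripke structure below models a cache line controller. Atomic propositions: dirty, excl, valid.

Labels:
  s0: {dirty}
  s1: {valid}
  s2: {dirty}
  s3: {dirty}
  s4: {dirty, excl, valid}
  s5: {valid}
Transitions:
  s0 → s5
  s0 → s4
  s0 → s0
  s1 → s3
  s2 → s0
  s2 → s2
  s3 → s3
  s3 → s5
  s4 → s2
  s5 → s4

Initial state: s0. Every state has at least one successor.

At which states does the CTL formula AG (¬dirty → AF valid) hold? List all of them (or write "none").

States satisfying ¬dirty → AF valid: {s0, s1, s2, s3, s4, s5}.
States satisfying AG (¬dirty → AF valid): {s0, s1, s2, s3, s4, s5}.

{s0, s1, s2, s3, s4, s5}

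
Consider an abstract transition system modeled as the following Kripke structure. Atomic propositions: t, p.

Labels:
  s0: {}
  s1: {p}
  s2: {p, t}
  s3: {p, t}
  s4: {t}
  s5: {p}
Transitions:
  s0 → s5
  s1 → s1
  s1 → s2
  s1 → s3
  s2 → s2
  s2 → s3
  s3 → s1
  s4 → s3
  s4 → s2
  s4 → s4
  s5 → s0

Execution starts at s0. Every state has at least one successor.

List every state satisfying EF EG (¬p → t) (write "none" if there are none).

States satisfying EG (¬p → t): {s1, s2, s3, s4}.
States satisfying EF EG (¬p → t): {s1, s2, s3, s4}.

{s1, s2, s3, s4}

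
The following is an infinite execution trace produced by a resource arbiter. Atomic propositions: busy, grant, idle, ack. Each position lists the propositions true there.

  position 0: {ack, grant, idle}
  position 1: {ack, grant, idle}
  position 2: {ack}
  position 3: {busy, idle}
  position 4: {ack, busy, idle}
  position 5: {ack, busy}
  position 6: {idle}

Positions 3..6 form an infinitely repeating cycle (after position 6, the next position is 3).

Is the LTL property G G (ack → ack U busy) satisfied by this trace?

G (ack → ack U busy) holds at every position 0..6, and those are all positions ever visited, so G G (ack → ack U busy) holds.

Satisfied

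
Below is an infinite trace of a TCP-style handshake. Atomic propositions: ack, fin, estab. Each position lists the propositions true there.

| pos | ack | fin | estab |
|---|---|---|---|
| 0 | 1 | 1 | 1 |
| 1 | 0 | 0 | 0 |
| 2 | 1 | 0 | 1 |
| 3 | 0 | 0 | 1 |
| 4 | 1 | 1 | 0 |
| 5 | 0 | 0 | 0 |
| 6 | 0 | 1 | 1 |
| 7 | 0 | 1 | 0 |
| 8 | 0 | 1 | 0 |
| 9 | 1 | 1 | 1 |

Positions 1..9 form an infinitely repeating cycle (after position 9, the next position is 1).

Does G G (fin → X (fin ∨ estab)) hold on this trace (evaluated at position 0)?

No

G (fin → X (fin ∨ estab)) must hold at every position from 0 onward. It fails at position 0, so G G (fin → X (fin ∨ estab)) is false.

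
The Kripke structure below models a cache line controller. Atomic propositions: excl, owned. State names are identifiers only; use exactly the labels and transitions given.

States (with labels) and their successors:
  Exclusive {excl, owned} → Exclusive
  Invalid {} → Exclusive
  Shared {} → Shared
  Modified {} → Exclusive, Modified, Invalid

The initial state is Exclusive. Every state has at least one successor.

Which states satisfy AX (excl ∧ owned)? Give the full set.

{Exclusive, Invalid}

States satisfying excl ∧ owned: {Exclusive}.
States satisfying AX (excl ∧ owned): {Exclusive, Invalid}.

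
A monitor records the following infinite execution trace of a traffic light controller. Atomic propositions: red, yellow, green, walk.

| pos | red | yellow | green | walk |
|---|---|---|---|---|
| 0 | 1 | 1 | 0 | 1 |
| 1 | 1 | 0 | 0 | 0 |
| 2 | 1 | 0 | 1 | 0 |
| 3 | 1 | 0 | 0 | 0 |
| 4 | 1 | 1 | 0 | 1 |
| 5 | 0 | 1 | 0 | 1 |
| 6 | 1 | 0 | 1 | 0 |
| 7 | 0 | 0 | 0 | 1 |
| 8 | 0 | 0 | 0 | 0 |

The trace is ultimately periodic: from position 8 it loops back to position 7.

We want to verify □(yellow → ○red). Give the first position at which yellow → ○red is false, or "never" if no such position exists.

Check yellow → ○red at each position in order: 0 ✓, 1 ✓, 2 ✓, 3 ✓.
At position 4 the labels are {red, walk, yellow} and the next position 5 has {walk, yellow}, so yellow → ○red is false there. This is the first violation.

4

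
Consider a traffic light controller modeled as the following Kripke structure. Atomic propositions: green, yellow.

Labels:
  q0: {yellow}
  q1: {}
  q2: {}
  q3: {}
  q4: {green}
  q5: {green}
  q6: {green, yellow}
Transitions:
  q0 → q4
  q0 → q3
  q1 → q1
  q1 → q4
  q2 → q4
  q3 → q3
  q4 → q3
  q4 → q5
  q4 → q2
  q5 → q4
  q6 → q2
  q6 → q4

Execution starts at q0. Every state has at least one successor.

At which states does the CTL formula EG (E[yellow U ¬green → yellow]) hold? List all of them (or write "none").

States satisfying E[yellow U ¬green → yellow]: {q0, q4, q5, q6}.
States satisfying EG (E[yellow U ¬green → yellow]): {q0, q4, q5, q6}.

{q0, q4, q5, q6}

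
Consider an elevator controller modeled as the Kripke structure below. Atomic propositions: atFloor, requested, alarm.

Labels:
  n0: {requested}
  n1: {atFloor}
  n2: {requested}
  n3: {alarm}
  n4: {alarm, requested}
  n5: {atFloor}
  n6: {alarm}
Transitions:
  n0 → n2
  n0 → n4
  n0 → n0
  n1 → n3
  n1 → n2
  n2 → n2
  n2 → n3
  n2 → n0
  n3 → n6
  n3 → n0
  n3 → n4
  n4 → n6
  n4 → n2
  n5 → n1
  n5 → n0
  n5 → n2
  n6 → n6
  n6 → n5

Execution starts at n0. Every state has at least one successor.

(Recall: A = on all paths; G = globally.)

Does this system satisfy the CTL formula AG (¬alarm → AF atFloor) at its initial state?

Violated

States satisfying ¬alarm → AF atFloor: {n1, n3, n4, n5, n6}.
States satisfying AG (¬alarm → AF atFloor): ∅.
n0 is reachable from n0 and violates ¬alarm → AF atFloor, so AG fails at n0.
n0 ∉ Sat(AG (¬alarm → AF atFloor)).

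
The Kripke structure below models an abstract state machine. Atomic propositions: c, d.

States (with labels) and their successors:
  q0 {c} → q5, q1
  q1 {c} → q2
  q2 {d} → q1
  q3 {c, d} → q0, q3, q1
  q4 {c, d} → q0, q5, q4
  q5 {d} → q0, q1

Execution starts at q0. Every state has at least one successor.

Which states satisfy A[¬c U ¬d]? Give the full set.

{q0, q1, q2, q5}

States satisfying ¬c: {q2, q5}.
States satisfying ¬d: {q0, q1}.
States satisfying A[¬c U ¬d]: {q0, q1, q2, q5}.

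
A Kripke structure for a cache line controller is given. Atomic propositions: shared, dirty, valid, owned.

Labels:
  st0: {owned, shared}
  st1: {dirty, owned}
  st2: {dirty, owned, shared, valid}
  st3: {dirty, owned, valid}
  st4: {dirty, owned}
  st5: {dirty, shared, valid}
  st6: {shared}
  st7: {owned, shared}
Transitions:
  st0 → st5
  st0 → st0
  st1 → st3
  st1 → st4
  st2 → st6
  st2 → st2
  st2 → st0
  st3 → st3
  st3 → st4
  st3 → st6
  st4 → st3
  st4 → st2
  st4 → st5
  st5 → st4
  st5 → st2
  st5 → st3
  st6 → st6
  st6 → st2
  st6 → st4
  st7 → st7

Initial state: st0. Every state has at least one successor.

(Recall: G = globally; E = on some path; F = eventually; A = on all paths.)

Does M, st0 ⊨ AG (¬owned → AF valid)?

Violated

States satisfying ¬owned → AF valid: {st0, st1, st2, st3, st4, st5, st7}.
States satisfying AG (¬owned → AF valid): {st7}.
st6 is reachable from st0 and violates ¬owned → AF valid, so AG fails at st0.
st0 ∉ Sat(AG (¬owned → AF valid)).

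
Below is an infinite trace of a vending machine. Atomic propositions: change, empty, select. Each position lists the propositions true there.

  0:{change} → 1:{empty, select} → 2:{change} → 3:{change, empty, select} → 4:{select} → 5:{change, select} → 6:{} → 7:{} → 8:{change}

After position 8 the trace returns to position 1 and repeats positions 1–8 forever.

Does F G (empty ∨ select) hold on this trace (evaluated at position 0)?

Does not hold

G (empty ∨ select) is false at every position 0..8, so it never becomes true and F G (empty ∨ select) fails.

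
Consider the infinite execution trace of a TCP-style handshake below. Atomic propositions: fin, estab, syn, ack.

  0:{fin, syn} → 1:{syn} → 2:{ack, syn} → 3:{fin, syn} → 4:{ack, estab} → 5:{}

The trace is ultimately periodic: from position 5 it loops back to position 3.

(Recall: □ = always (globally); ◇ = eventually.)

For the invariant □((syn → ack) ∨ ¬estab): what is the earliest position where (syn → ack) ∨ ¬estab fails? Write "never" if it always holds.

never

(syn → ack) ∨ ¬estab holds at every position 0..5, and those are all the positions the trace ever visits, so the invariant □((syn → ack) ∨ ¬estab) is never violated.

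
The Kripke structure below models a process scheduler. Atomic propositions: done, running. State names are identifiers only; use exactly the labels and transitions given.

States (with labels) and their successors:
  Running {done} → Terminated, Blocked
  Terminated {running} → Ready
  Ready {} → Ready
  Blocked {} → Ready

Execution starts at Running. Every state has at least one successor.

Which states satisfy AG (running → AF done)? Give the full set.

States satisfying running → AF done: {Running, Ready, Blocked}.
States satisfying AG (running → AF done): {Ready, Blocked}.

{Ready, Blocked}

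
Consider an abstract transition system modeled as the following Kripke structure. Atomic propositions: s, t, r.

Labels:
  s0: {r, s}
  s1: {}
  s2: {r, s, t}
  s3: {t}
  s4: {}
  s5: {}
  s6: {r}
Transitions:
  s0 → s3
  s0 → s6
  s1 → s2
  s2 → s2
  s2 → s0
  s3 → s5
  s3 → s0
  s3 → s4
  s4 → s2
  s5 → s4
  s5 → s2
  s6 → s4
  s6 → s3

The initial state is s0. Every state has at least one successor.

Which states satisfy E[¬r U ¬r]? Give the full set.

States satisfying ¬r: {s1, s3, s4, s5}.
States satisfying E[¬r U ¬r]: {s1, s3, s4, s5}.

{s1, s3, s4, s5}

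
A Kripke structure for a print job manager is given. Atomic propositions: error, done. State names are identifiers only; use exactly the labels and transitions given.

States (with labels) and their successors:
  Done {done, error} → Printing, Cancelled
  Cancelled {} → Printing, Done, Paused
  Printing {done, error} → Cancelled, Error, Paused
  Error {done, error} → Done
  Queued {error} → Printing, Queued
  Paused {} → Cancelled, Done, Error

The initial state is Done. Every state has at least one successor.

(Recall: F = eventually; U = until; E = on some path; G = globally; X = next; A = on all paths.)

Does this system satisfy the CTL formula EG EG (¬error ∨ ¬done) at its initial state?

States satisfying EG (¬error ∨ ¬done): {Cancelled, Queued, Paused}.
States satisfying EG EG (¬error ∨ ¬done): {Cancelled, Queued, Paused}.
No suitable path/successor from Done witnesses the formula.
Done ∉ Sat(EG EG (¬error ∨ ¬done)).

Violated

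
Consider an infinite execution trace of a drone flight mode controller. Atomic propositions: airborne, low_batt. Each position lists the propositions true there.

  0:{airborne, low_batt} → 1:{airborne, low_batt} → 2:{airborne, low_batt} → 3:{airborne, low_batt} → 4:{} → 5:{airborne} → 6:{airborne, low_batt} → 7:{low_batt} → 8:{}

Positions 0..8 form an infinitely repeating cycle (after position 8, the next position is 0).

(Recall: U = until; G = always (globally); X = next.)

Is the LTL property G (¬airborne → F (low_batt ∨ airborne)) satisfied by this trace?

Satisfied

¬airborne → F (low_batt ∨ airborne) holds at every position 0..8, and those are all positions ever visited, so G (¬airborne → F (low_batt ∨ airborne)) holds.
Positions where ¬airborne holds: 4, 7, 8.
Check F (low_batt ∨ airborne) at each: 4→ok, 7→ok, 8→ok.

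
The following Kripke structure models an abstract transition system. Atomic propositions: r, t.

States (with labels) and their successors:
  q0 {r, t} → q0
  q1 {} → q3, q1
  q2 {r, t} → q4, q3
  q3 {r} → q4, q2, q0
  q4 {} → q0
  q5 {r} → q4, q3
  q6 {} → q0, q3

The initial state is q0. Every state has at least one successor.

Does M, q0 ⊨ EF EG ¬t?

States satisfying EG ¬t: {q1}.
States satisfying EF EG ¬t: {q1}.
No suitable path/successor from q0 witnesses the formula.
q0 ∉ Sat(EF EG ¬t).

Violated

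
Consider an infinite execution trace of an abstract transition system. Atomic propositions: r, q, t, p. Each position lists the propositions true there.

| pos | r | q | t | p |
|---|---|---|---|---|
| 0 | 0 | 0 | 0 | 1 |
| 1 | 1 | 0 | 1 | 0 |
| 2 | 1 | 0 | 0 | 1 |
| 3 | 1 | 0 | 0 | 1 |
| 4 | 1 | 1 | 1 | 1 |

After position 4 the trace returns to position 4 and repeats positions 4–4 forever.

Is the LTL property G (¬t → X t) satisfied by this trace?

¬t → X t must hold at every position from 0 onward. It fails at position 2, so G (¬t → X t) is false.
Positions where ¬t holds: 0, 2, 3.
Check X t at each: 0→ok, 2→fails, 3→ok.

Violated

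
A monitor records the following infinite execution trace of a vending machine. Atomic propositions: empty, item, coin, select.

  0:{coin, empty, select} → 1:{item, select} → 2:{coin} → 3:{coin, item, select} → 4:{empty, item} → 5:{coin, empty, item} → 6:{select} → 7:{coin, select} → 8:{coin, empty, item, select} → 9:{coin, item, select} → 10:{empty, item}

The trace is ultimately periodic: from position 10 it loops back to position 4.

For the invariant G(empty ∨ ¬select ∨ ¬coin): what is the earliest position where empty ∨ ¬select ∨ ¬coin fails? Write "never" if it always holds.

Check empty ∨ ¬select ∨ ¬coin at each position in order: 0 ✓, 1 ✓, 2 ✓.
At position 3 the labels are {coin, item, select}, so empty ∨ ¬select ∨ ¬coin is false there. This is the first violation.

3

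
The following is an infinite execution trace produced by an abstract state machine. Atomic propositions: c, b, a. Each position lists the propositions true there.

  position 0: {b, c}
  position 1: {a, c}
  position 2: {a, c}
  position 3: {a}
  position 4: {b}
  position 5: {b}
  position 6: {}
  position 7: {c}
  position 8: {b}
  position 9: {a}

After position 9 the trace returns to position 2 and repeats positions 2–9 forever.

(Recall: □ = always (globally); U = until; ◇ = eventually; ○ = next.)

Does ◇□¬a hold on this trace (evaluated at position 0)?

□¬a is false at every position 0..9, so it never becomes true and ◇□¬a fails.

Violated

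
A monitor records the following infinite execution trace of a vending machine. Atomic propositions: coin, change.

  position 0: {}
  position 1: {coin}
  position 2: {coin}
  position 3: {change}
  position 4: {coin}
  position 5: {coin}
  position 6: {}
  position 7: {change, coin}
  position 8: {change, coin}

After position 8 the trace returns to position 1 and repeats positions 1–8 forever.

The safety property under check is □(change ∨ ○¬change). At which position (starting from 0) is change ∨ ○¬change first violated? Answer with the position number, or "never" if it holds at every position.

Check change ∨ ○¬change at each position in order: 0 ✓, 1 ✓.
At position 2 the labels are {coin} and the next position 3 has {change}, so change ∨ ○¬change is false there. This is the first violation.

2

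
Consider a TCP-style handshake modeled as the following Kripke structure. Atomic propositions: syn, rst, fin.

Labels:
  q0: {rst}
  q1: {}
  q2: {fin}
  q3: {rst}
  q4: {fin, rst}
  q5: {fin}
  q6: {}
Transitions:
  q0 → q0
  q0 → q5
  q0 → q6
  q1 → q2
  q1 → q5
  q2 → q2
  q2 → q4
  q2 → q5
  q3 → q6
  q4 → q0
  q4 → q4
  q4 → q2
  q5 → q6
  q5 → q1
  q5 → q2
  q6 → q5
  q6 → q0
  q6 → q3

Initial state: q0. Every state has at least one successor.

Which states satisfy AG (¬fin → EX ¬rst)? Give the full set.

{q0, q1, q2, q3, q4, q5, q6}

States satisfying ¬fin → EX ¬rst: {q0, q1, q2, q3, q4, q5, q6}.
States satisfying AG (¬fin → EX ¬rst): {q0, q1, q2, q3, q4, q5, q6}.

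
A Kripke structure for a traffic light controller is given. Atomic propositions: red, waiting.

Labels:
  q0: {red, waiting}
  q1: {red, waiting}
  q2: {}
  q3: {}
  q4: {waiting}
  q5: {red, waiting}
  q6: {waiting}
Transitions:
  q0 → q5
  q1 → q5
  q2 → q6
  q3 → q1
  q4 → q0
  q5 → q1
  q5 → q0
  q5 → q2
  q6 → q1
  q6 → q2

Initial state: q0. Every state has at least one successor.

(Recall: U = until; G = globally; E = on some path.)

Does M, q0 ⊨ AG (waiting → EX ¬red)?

States satisfying waiting → EX ¬red: {q2, q3, q5, q6}.
States satisfying AG (waiting → EX ¬red): ∅.
q0 is reachable from q0 and violates waiting → EX ¬red, so AG fails at q0.
q0 ∉ Sat(AG (waiting → EX ¬red)).

Violated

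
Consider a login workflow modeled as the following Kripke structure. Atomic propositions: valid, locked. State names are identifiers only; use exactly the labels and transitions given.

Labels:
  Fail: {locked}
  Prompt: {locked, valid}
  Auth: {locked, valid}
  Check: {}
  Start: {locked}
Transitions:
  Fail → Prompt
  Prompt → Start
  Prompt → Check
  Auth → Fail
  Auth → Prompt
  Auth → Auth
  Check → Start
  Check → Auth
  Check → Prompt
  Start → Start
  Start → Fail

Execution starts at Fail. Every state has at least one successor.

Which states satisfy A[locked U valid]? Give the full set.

{Fail, Prompt, Auth}

States satisfying locked: {Fail, Prompt, Auth, Start}.
States satisfying valid: {Prompt, Auth}.
States satisfying A[locked U valid]: {Fail, Prompt, Auth}.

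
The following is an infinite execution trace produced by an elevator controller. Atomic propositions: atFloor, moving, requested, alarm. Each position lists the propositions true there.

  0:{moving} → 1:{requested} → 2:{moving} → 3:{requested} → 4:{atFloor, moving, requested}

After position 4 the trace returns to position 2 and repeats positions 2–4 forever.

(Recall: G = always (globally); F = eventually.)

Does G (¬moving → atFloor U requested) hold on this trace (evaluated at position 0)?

Yes

¬moving → atFloor U requested holds at every position 0..4, and those are all positions ever visited, so G (¬moving → atFloor U requested) holds.
Positions where ¬moving holds: 1, 3.
Check atFloor U requested at each: 1→ok, 3→ok.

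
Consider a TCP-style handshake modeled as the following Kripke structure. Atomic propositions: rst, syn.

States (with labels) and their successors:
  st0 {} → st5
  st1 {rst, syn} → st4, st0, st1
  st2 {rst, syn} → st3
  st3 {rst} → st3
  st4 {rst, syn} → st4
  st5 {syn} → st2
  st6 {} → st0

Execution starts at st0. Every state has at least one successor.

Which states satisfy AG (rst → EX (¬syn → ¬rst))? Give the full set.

{st4}

States satisfying rst → EX (¬syn → ¬rst): {st0, st1, st4, st5, st6}.
States satisfying AG (rst → EX (¬syn → ¬rst)): {st4}.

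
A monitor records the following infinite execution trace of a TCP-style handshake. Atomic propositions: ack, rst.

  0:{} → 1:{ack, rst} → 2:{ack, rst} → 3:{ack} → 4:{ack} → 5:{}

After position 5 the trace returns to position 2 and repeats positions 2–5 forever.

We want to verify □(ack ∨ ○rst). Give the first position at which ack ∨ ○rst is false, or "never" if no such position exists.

never

ack ∨ ○rst holds at every position 0..5, and those are all the positions the trace ever visits, so the invariant □(ack ∨ ○rst) is never violated.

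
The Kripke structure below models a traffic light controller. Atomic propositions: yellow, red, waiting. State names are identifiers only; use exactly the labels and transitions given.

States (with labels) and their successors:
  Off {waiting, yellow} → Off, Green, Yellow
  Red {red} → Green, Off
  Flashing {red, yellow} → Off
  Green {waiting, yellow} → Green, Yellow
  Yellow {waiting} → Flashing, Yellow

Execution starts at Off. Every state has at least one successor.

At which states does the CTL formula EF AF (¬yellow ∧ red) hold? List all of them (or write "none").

{Red}

States satisfying AF (¬yellow ∧ red): {Red}.
States satisfying EF AF (¬yellow ∧ red): {Red}.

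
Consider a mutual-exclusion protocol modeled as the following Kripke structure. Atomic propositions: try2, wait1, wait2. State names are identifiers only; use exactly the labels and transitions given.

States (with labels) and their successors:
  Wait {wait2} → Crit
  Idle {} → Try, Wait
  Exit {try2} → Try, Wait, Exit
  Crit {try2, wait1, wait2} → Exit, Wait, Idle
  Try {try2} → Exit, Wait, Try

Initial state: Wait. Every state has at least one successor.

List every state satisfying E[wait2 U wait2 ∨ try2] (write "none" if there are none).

{Wait, Exit, Crit, Try}

States satisfying wait2: {Wait, Crit}.
States satisfying wait2 ∨ try2: {Wait, Exit, Crit, Try}.
States satisfying E[wait2 U wait2 ∨ try2]: {Wait, Exit, Crit, Try}.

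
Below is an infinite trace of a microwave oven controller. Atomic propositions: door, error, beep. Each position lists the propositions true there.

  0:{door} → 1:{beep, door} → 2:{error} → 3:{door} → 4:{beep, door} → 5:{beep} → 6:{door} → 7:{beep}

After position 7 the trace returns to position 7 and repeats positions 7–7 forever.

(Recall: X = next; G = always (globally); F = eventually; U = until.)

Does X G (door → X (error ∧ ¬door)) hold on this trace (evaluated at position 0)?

The position after 0 is 1; G (door → X (error ∧ ¬door)) is false there.

Does not hold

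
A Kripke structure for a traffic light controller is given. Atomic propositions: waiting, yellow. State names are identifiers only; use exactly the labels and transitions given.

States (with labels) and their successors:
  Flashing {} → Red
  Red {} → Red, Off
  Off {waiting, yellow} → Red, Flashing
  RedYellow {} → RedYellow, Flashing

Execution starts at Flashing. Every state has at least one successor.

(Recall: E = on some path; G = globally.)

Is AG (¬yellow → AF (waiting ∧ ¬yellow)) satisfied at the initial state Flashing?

States satisfying ¬yellow → AF (waiting ∧ ¬yellow): {Off}.
States satisfying AG (¬yellow → AF (waiting ∧ ¬yellow)): ∅.
Flashing is reachable from Flashing and violates ¬yellow → AF (waiting ∧ ¬yellow), so AG fails at Flashing.
Flashing ∉ Sat(AG (¬yellow → AF (waiting ∧ ¬yellow))).

Does not hold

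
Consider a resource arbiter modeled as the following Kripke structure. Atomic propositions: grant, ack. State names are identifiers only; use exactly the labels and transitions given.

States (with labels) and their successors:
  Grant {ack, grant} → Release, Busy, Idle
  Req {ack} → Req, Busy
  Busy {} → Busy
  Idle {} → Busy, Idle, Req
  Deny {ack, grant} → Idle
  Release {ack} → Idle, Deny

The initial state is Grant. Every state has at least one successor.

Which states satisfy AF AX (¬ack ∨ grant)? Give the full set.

{Busy, Deny, Release}

States satisfying AX (¬ack ∨ grant): {Busy, Deny, Release}.
States satisfying AF AX (¬ack ∨ grant): {Busy, Deny, Release}.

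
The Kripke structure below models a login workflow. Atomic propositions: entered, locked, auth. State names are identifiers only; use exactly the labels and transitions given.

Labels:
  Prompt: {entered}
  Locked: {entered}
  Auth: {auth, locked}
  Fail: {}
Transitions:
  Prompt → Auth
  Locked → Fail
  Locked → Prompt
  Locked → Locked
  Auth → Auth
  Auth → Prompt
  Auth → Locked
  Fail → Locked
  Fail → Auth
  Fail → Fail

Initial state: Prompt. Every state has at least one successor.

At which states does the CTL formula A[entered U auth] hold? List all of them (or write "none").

{Prompt, Auth}

States satisfying entered: {Prompt, Locked}.
States satisfying auth: {Auth}.
States satisfying A[entered U auth]: {Prompt, Auth}.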